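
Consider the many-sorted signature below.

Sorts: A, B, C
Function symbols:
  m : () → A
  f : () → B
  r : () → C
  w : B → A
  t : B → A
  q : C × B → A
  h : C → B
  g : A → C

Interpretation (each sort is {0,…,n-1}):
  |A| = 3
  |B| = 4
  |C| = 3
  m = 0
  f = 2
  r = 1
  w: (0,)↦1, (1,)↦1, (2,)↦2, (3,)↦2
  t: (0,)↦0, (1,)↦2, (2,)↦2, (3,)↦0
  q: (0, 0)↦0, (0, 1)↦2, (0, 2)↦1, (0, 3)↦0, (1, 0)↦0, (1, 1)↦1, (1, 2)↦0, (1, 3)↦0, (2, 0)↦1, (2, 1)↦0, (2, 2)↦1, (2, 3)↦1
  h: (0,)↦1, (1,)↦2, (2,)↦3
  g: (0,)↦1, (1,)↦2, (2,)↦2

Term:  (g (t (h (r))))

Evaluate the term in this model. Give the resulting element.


value = 2

  r = 1
  (h (r)) = h(1,) = 2
  (t (h (r))) = t(2,) = 2
  (g (t (h (r)))) = g(2,) = 2


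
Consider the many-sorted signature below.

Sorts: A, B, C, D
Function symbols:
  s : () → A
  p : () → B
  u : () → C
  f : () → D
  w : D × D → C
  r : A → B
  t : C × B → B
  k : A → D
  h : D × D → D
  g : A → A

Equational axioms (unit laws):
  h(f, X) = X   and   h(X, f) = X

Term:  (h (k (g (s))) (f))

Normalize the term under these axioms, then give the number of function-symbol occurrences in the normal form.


1. (h (k (g (s))) (f))  →  (k (g (s)))
normal form: (k (g (s)))

size = 3


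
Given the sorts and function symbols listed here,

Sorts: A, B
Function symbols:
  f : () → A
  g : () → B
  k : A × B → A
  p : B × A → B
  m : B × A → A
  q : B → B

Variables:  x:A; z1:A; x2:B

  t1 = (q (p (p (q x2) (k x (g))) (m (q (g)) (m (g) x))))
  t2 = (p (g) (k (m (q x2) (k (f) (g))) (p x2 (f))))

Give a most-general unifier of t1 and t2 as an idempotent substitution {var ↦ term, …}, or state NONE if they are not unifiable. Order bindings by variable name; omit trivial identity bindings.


head clash or occurs-check failure — not unifiable

NONE (not unifiable)


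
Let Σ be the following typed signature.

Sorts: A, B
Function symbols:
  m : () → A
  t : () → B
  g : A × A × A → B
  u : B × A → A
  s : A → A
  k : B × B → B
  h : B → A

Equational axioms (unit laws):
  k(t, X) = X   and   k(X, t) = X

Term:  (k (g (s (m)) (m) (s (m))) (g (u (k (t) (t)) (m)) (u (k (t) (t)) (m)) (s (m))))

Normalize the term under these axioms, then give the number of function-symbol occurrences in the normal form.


size = 16

1. (k (g (s (m)) (m) (s (m))) (g (u (k (t) (t)) (m)) (u (k (t) (t)) (m)) (s (m))))  →  (k (g (s (m)) (m) (s (m))) (g (u (t) (m)) (u (k (t) (t)) (m)) (s (m))))
2. (k (g (s (m)) (m) (s (m))) (g (u (t) (m)) (u (k (t) (t)) (m)) (s (m))))  →  (k (g (s (m)) (m) (s (m))) (g (u (t) (m)) (u (t) (m)) (s (m))))
normal form: (k (g (s (m)) (m) (s (m))) (g (u (t) (m)) (u (t) (m)) (s (m))))


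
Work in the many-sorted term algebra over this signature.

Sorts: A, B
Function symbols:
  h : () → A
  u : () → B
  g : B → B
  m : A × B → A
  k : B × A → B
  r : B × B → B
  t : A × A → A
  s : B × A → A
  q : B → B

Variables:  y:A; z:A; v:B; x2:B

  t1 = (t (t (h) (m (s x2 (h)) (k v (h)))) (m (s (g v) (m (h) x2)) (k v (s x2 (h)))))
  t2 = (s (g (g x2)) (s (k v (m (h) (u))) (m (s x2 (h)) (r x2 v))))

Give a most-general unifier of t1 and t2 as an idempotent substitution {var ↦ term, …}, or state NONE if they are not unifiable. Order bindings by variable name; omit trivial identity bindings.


NONE (not unifiable)

head clash or occurs-check failure — not unifiable


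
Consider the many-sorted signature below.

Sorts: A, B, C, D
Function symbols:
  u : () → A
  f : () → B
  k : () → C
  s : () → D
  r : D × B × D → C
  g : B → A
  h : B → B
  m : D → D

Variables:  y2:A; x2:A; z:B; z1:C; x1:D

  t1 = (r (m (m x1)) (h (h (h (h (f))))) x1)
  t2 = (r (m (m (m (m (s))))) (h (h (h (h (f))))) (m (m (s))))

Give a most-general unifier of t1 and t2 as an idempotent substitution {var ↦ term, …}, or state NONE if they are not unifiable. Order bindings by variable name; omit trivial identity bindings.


{x1 ↦ (m (m (s)))}


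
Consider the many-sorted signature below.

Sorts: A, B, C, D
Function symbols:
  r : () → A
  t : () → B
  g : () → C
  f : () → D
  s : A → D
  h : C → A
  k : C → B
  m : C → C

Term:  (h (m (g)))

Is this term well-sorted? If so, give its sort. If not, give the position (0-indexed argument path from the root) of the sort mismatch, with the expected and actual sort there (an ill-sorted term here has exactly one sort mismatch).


well-sorted; sort = A

    (g) : C
  (m (g)) : C
(h (m (g))) : A


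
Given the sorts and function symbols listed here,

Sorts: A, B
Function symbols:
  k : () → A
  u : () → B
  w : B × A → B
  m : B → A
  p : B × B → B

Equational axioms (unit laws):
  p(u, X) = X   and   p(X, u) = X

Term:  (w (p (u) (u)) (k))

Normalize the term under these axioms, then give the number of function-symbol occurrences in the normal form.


1. (w (p (u) (u)) (k))  →  (w (u) (k))
normal form: (w (u) (k))

size = 3


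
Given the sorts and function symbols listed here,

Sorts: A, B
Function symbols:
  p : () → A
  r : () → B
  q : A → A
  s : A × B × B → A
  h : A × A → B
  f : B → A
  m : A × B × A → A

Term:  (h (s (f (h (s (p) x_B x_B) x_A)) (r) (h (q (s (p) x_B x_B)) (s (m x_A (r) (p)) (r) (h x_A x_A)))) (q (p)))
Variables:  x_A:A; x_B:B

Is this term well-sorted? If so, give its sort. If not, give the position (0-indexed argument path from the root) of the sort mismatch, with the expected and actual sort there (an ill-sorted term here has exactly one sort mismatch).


well-sorted; sort = B

          (p) : A
          x_B : B
          x_B : B
        (s (p) x_B x_B) : A
        x_A : A
      (h (s (p) x_B x_B) x_A) : B
    (f (h (s (p) x_B x_B) x_A)) : A
    (r) : B
          (p) : A
          x_B : B
          x_B : B
        (s (p) x_B x_B) : A
      (q (s (p) x_B x_B)) : A
          x_A : A
          (r) : B
          (p) : A
        (m x_A (r) (p)) : A
        (r) : B
          x_A : A
          x_A : A
        (h x_A x_A) : B
      (s (m x_A (r) (p)) (r) (h x_A x_A)) : A
    (h (q (s (p) x_B x_B)) (s (m x_A (r) (p)) (r) (h x_A x_A))) : B
  (s (f (h (s (p) x_B x_B) x_A)) (r) (h (q (s (p) x_B x_B)) (s (m x_A (r) (p)) (r) (h x_A x_A)))) : A
    (p) : A
  (q (p)) : A
(h (s (f (h (s (p) x_B x_B) x_A)) (r) (h (q (s (p) x_B x_B)) (s (m x_A (r) (p)) (r) (h x_A x_A)))) (q (p))) : B


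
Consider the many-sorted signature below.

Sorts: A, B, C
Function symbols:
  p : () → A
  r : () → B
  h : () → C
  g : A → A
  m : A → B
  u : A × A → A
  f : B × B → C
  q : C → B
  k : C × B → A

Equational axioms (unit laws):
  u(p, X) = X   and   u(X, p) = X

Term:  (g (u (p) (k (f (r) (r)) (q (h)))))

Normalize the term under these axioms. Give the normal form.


1. (g (u (p) (k (f (r) (r)) (q (h)))))  →  (g (k (f (r) (r)) (q (h))))

normal form = (g (k (f (r) (r)) (q (h))))


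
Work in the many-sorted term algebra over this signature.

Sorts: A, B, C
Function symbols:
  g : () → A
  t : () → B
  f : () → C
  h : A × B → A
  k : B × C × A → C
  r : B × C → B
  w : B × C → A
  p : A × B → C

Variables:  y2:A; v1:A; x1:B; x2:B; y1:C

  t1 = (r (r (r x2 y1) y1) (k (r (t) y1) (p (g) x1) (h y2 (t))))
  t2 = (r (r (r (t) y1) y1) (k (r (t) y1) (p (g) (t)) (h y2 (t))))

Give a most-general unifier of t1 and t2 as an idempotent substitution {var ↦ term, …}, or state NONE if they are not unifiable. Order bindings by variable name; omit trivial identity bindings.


{x1 ↦ (t), x2 ↦ (t)}


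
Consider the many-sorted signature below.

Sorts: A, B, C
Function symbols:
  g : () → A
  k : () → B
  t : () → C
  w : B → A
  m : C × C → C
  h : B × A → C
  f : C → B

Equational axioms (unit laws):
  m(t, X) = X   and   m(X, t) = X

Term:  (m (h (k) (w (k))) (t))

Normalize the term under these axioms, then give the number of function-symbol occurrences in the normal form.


1. (m (h (k) (w (k))) (t))  →  (h (k) (w (k)))
normal form: (h (k) (w (k)))

size = 4


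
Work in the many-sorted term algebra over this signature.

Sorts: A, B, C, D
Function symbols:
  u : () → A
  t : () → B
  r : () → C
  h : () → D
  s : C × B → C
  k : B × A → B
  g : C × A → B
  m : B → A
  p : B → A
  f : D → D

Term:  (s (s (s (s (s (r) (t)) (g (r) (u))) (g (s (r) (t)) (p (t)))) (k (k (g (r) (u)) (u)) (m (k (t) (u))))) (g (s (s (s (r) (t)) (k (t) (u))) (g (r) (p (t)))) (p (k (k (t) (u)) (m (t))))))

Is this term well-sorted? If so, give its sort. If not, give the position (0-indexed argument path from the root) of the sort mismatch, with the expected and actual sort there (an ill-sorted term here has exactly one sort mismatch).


well-sorted; sort = C

          (r) : C
          (t) : B
        (s (r) (t)) : C
          (r) : C
          (u) : A
        (g (r) (u)) : B
      (s (s (r) (t)) (g (r) (u))) : C
          (r) : C
          (t) : B
        (s (r) (t)) : C
          (t) : B
        (p (t)) : A
      (g (s (r) (t)) (p (t))) : B
    (s (s (s (r) (t)) (g (r) (u))) (g (s (r) (t)) (p (t)))) : C
          (r) : C
          (u) : A
        (g (r) (u)) : B
        (u) : A
      (k (g (r) (u)) (u)) : B
          (t) : B
          (u) : A
        (k (t) (u)) : B
      (m (k (t) (u))) : A
    (k (k (g (r) (u)) (u)) (m (k (t) (u)))) : B
  (s (s (s (s (r) (t)) (g (r) (u))) (g (s (r) (t)) (p (t)))) (k (k (g (r) (u)) (u)) (m (k (t) (u))))) : C
          (r) : C
          (t) : B
        (s (r) (t)) : C
          (t) : B
          (u) : A
        (k (t) (u)) : B
      (s (s (r) (t)) (k (t) (u))) : C
        (r) : C
          (t) : B
        (p (t)) : A
      (g (r) (p (t))) : B
    (s (s (s (r) (t)) (k (t) (u))) (g (r) (p (t)))) : C
          (t) : B
          (u) : A
        (k (t) (u)) : B
          (t) : B
        (m (t)) : A
      (k (k (t) (u)) (m (t))) : B
    (p (k (k (t) (u)) (m (t)))) : A
  (g (s (s (s (r) (t)) (k (t) (u))) (g (r) (p (t)))) (p (k (k (t) (u)) (m (t))))) : B
(s (s (s (s (s (r) (t)) (g (r) (u))) (g (s (r) (t)) (p (t)))) (k (k (g (r) (u)) (u)) (m (k (t) (u))))) (g (s (s (s (r) (t)) (k (t) (u))) (g (r) (p (t)))) (p (k (k (t) (u)) (m (t)))))) : C


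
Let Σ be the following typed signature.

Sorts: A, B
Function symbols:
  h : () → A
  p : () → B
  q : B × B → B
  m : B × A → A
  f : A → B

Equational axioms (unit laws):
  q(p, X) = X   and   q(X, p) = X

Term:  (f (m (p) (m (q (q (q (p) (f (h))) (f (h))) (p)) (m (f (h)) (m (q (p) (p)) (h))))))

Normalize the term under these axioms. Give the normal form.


normal form = (f (m (p) (m (q (f (h)) (f (h))) (m (f (h)) (m (p) (h))))))

1. (f (m (p) (m (q (q (q (p) (f (h))) (f (h))) (p)) (m (f (h)) (m (q (p) (p)) (h))))))  →  (f (m (p) (m (q (q (p) (f (h))) (f (h))) (m (f (h)) (m (q (p) (p)) (h))))))
2. (f (m (p) (m (q (q (p) (f (h))) (f (h))) (m (f (h)) (m (q (p) (p)) (h))))))  →  (f (m (p) (m (q (f (h)) (f (h))) (m (f (h)) (m (q (p) (p)) (h))))))
3. (f (m (p) (m (q (f (h)) (f (h))) (m (f (h)) (m (q (p) (p)) (h))))))  →  (f (m (p) (m (q (f (h)) (f (h))) (m (f (h)) (m (p) (h))))))


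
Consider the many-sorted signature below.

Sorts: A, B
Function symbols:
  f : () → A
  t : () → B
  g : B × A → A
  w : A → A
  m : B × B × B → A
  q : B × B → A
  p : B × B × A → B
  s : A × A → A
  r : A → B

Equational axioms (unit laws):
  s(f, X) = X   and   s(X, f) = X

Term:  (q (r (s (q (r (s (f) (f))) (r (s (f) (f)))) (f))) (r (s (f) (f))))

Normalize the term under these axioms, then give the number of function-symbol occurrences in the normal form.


1. (q (r (s (q (r (s (f) (f))) (r (s (f) (f)))) (f))) (r (s (f) (f))))  →  (q (r (q (r (s (f) (f))) (r (s (f) (f))))) (r (s (f) (f))))
2. (q (r (q (r (s (f) (f))) (r (s (f) (f))))) (r (s (f) (f))))  →  (q (r (q (r (f)) (r (s (f) (f))))) (r (s (f) (f))))
3. (q (r (q (r (f)) (r (s (f) (f))))) (r (s (f) (f))))  →  (q (r (q (r (f)) (r (f)))) (r (s (f) (f))))
4. (q (r (q (r (f)) (r (f)))) (r (s (f) (f))))  →  (q (r (q (r (f)) (r (f)))) (r (f)))
normal form: (q (r (q (r (f)) (r (f)))) (r (f)))

size = 9


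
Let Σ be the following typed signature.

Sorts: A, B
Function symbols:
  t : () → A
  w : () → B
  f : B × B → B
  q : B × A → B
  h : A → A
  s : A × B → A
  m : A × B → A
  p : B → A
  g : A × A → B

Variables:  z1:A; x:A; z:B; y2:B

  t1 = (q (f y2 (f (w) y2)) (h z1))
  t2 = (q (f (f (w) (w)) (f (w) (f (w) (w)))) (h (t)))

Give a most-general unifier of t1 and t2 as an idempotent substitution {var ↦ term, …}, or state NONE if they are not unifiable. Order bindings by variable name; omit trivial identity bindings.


{y2 ↦ (f (w) (w)), z1 ↦ (t)}


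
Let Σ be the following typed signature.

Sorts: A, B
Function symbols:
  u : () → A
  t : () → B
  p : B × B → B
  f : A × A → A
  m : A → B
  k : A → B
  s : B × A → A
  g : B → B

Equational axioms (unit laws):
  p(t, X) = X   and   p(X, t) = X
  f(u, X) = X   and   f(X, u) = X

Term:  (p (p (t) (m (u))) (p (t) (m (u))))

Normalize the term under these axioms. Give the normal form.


normal form = (p (m (u)) (m (u)))

1. (p (p (t) (m (u))) (p (t) (m (u))))  →  (p (m (u)) (p (t) (m (u))))
2. (p (m (u)) (p (t) (m (u))))  →  (p (m (u)) (m (u)))


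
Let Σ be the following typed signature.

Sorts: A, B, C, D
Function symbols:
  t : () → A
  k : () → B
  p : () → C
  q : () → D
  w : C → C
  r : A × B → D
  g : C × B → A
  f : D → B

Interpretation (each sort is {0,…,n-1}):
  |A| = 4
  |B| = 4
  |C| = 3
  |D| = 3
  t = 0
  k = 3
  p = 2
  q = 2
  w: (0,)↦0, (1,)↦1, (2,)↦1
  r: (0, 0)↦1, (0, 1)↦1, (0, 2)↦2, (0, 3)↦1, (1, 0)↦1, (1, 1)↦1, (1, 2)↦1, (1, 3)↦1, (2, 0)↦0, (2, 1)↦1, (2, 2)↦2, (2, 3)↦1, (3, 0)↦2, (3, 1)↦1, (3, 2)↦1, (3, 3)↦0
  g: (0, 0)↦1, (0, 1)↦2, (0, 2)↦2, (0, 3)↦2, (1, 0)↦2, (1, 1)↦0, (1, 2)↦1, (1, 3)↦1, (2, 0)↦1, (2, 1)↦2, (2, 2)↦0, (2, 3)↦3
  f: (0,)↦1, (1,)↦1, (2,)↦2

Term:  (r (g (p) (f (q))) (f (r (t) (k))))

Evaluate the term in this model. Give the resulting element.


  p = 2
  q = 2
  (f (q)) = f(2,) = 2
  (g (p) (f (q))) = g(2, 2) = 0
  t = 0
  k = 3
  (r (t) (k)) = r(0, 3) = 1
  (f (r (t) (k))) = f(1,) = 1
  (r (g (p) (f (q))) (f (r (t) (k)))) = r(0, 1) = 1

value = 1


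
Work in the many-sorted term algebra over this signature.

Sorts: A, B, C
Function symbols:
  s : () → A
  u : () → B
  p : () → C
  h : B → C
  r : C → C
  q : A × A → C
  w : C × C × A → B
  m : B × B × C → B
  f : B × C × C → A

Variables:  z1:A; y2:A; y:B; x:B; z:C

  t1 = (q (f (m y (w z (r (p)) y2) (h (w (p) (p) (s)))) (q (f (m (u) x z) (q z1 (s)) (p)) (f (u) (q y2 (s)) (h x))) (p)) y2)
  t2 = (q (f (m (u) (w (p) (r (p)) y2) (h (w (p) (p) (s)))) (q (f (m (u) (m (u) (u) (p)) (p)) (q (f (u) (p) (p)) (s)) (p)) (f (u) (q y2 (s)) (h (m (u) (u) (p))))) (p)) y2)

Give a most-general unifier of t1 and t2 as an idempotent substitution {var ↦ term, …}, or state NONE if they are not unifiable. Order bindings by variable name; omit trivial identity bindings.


{x ↦ (m (u) (u) (p)), y ↦ (u), z ↦ (p), z1 ↦ (f (u) (p) (p))}


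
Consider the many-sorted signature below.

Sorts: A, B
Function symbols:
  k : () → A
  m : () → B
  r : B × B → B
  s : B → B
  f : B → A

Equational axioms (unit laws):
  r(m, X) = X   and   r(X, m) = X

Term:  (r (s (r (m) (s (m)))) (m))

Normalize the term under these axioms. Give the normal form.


normal form = (s (s (m)))

1. (r (s (r (m) (s (m)))) (m))  →  (s (r (m) (s (m))))
2. (s (r (m) (s (m))))  →  (s (s (m)))


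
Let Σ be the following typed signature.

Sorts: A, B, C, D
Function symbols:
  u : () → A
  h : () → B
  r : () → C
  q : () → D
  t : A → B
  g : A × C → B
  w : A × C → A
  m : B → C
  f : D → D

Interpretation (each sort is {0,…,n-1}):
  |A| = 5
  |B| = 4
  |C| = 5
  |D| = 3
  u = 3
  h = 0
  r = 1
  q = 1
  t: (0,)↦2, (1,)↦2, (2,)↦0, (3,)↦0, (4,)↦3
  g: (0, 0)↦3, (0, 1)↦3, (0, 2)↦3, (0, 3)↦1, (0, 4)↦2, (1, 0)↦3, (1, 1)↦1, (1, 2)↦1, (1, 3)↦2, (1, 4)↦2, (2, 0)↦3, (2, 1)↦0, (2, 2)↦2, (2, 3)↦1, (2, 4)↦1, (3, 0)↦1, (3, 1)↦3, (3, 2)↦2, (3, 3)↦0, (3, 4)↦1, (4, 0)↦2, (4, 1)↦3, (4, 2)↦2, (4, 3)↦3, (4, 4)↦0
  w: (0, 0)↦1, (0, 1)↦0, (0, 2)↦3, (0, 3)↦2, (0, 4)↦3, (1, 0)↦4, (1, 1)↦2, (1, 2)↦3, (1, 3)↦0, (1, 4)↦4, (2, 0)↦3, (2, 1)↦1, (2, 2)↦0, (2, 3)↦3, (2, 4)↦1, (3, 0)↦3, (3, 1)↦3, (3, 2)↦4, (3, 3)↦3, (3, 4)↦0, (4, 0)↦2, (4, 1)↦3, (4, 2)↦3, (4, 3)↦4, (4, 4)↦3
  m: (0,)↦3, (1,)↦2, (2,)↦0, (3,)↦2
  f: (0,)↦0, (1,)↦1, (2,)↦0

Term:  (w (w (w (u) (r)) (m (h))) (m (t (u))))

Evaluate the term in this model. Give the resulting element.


  u = 3
  r = 1
  (w (u) (r)) = w(3, 1) = 3
  h = 0
  (m (h)) = m(0,) = 3
  (w (w (u) (r)) (m (h))) = w(3, 3) = 3
  u = 3
  (t (u)) = t(3,) = 0
  (m (t (u))) = m(0,) = 3
  (w (w (w (u) (r)) (m (h))) (m (t (u)))) = w(3, 3) = 3

value = 3


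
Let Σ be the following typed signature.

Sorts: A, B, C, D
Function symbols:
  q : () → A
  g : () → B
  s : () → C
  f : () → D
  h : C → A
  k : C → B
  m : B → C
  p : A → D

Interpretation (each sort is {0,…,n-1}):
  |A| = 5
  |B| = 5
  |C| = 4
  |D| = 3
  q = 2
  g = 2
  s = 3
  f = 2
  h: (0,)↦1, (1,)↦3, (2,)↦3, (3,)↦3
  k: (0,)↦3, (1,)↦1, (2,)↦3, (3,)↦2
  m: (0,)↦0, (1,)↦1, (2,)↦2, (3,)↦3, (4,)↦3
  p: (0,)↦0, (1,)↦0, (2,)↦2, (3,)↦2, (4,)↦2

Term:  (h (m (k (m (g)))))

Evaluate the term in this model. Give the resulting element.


value = 3

  g = 2
  (m (g)) = m(2,) = 2
  (k (m (g))) = k(2,) = 3
  (m (k (m (g)))) = m(3,) = 3
  (h (m (k (m (g))))) = h(3,) = 3


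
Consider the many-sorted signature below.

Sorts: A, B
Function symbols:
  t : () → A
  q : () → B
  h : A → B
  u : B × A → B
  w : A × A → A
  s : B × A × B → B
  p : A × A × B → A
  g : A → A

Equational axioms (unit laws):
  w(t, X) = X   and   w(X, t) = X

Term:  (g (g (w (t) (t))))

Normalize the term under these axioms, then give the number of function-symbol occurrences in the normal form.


1. (g (g (w (t) (t))))  →  (g (g (t)))
normal form: (g (g (t)))

size = 3


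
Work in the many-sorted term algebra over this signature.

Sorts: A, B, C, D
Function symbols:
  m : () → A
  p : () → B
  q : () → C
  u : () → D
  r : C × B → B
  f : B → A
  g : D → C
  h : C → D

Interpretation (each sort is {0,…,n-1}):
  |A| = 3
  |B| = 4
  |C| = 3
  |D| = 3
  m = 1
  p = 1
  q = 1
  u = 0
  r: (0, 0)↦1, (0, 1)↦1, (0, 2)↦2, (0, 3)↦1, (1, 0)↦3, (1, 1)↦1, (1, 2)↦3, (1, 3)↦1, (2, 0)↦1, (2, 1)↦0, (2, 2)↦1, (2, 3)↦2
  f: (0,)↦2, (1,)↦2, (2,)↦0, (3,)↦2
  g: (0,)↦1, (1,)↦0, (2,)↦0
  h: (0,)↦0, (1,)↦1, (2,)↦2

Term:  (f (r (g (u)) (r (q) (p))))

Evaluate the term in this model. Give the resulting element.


value = 2

  u = 0
  (g (u)) = g(0,) = 1
  q = 1
  p = 1
  (r (q) (p)) = r(1, 1) = 1
  (r (g (u)) (r (q) (p))) = r(1, 1) = 1
  (f (r (g (u)) (r (q) (p)))) = f(1,) = 2


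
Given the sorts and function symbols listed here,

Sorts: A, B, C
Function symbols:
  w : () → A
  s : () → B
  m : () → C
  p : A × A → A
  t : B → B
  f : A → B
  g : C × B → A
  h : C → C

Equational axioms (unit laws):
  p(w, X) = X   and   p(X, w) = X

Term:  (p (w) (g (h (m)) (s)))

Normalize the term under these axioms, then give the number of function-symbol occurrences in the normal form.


1. (p (w) (g (h (m)) (s)))  →  (g (h (m)) (s))
normal form: (g (h (m)) (s))

size = 4


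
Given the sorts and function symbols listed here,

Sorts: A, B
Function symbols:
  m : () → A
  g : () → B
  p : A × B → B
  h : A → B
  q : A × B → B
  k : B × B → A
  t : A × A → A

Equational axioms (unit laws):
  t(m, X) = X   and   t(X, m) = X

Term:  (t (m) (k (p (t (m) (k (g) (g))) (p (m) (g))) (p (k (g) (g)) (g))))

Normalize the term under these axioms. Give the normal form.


1. (t (m) (k (p (t (m) (k (g) (g))) (p (m) (g))) (p (k (g) (g)) (g))))  →  (k (p (t (m) (k (g) (g))) (p (m) (g))) (p (k (g) (g)) (g)))
2. (k (p (t (m) (k (g) (g))) (p (m) (g))) (p (k (g) (g)) (g)))  →  (k (p (k (g) (g)) (p (m) (g))) (p (k (g) (g)) (g)))

normal form = (k (p (k (g) (g)) (p (m) (g))) (p (k (g) (g)) (g)))


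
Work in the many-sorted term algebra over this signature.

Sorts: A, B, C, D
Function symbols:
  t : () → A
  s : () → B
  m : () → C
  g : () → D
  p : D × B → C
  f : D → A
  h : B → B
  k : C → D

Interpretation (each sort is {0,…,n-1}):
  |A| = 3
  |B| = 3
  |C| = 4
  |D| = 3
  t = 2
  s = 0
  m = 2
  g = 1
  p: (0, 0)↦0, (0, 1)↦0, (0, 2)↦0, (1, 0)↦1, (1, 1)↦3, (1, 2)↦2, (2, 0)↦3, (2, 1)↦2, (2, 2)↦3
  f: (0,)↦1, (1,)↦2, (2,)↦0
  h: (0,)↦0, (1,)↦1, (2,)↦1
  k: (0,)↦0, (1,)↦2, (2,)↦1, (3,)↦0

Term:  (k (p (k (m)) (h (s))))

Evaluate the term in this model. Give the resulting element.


  m = 2
  (k (m)) = k(2,) = 1
  s = 0
  (h (s)) = h(0,) = 0
  (p (k (m)) (h (s))) = p(1, 0) = 1
  (k (p (k (m)) (h (s)))) = k(1,) = 2

value = 2


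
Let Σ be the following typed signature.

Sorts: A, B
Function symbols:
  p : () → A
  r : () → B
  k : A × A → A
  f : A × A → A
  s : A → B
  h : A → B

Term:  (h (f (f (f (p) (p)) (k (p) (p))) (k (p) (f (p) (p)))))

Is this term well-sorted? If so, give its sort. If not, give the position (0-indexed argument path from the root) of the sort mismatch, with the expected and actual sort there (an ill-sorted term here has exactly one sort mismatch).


        (p) : A
        (p) : A
      (f (p) (p)) : A
        (p) : A
        (p) : A
      (k (p) (p)) : A
    (f (f (p) (p)) (k (p) (p))) : A
      (p) : A
        (p) : A
        (p) : A
      (f (p) (p)) : A
    (k (p) (f (p) (p))) : A
  (f (f (f (p) (p)) (k (p) (p))) (k (p) (f (p) (p)))) : A
(h (f (f (f (p) (p)) (k (p) (p))) (k (p) (f (p) (p))))) : B

well-sorted; sort = B


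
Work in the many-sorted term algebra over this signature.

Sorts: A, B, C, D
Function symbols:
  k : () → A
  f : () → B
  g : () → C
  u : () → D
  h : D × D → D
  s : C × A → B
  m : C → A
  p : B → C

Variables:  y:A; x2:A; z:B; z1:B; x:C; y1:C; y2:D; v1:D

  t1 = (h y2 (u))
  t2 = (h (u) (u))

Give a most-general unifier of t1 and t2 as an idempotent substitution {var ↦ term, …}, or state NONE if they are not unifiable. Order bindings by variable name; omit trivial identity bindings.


{y2 ↦ (u)}


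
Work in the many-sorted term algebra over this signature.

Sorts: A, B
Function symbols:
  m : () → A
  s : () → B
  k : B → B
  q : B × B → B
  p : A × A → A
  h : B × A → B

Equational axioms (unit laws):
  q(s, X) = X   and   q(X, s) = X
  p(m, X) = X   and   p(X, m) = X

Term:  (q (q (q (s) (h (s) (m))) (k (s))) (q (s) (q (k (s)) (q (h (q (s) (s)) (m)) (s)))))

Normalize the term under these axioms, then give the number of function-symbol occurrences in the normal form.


1. (q (q (q (s) (h (s) (m))) (k (s))) (q (s) (q (k (s)) (q (h (q (s) (s)) (m)) (s)))))  →  (q (q (h (s) (m)) (k (s))) (q (s) (q (k (s)) (q (h (q (s) (s)) (m)) (s)))))
2. (q (q (h (s) (m)) (k (s))) (q (s) (q (k (s)) (q (h (q (s) (s)) (m)) (s)))))  →  (q (q (h (s) (m)) (k (s))) (q (k (s)) (q (h (q (s) (s)) (m)) (s))))
3. (q (q (h (s) (m)) (k (s))) (q (k (s)) (q (h (q (s) (s)) (m)) (s))))  →  (q (q (h (s) (m)) (k (s))) (q (k (s)) (h (q (s) (s)) (m))))
4. (q (q (h (s) (m)) (k (s))) (q (k (s)) (h (q (s) (s)) (m))))  →  (q (q (h (s) (m)) (k (s))) (q (k (s)) (h (s) (m))))
normal form: (q (q (h (s) (m)) (k (s))) (q (k (s)) (h (s) (m))))

size = 13


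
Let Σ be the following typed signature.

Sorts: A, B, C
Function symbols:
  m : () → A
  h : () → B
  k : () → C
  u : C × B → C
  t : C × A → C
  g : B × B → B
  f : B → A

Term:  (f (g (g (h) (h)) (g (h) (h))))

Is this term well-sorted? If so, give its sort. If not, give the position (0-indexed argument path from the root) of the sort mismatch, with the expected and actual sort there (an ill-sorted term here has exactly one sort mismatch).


      (h) : B
      (h) : B
    (g (h) (h)) : B
      (h) : B
      (h) : B
    (g (h) (h)) : B
  (g (g (h) (h)) (g (h) (h))) : B
(f (g (g (h) (h)) (g (h) (h)))) : A

well-sorted; sort = A


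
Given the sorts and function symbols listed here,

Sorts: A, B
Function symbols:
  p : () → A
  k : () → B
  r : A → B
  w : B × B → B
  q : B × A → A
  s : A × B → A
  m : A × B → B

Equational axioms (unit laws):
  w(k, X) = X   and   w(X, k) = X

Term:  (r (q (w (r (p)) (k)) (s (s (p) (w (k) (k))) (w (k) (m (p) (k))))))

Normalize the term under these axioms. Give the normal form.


normal form = (r (q (r (p)) (s (s (p) (k)) (m (p) (k)))))

1. (r (q (w (r (p)) (k)) (s (s (p) (w (k) (k))) (w (k) (m (p) (k))))))  →  (r (q (r (p)) (s (s (p) (w (k) (k))) (w (k) (m (p) (k))))))
2. (r (q (r (p)) (s (s (p) (w (k) (k))) (w (k) (m (p) (k))))))  →  (r (q (r (p)) (s (s (p) (k)) (w (k) (m (p) (k))))))
3. (r (q (r (p)) (s (s (p) (k)) (w (k) (m (p) (k))))))  →  (r (q (r (p)) (s (s (p) (k)) (m (p) (k)))))


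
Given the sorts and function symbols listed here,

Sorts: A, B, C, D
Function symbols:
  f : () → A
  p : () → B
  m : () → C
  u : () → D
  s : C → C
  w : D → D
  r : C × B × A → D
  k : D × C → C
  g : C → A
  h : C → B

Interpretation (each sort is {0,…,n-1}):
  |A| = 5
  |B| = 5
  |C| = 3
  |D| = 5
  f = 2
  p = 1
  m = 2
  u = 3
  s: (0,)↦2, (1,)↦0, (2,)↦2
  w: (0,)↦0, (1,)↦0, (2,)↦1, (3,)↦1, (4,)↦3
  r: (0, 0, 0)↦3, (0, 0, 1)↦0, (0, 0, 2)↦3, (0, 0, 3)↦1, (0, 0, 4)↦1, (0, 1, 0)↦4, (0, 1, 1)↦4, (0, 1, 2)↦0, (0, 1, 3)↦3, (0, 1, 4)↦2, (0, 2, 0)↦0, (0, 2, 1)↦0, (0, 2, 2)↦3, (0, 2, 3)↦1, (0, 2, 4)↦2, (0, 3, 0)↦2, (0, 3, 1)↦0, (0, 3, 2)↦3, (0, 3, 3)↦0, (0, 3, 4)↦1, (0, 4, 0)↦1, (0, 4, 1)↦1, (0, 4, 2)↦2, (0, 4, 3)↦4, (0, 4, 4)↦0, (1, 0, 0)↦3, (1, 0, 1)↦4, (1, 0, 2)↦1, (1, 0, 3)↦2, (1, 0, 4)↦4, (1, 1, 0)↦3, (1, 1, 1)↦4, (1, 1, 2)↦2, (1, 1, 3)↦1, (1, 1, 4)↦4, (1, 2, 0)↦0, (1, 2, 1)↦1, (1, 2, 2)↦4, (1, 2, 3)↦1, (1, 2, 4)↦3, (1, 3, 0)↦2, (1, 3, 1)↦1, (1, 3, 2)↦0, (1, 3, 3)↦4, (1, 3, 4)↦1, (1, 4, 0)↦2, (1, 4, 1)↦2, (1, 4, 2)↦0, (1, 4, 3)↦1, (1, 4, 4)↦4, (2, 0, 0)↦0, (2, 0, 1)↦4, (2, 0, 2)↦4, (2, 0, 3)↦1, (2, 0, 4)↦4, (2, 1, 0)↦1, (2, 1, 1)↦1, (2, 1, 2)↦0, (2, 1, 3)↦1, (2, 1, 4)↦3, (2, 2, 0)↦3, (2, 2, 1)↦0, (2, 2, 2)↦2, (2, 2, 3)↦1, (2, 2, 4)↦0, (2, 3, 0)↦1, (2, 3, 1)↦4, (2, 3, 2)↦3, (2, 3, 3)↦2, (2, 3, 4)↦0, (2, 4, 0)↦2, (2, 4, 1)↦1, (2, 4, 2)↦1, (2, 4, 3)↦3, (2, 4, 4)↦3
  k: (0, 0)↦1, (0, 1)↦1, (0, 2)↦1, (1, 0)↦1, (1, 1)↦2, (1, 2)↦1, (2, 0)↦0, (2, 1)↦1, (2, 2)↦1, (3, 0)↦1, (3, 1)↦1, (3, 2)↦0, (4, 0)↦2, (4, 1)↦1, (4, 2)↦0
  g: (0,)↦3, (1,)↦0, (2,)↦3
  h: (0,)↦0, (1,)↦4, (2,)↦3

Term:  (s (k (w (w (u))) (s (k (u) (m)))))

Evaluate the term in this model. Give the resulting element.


value = 0

  u = 3
  (w (u)) = w(3,) = 1
  (w (w (u))) = w(1,) = 0
  u = 3
  m = 2
  (k (u) (m)) = k(3, 2) = 0
  (s (k (u) (m))) = s(0,) = 2
  (k (w (w (u))) (s (k (u) (m)))) = k(0, 2) = 1
  (s (k (w (w (u))) (s (k (u) (m))))) = s(1,) = 0


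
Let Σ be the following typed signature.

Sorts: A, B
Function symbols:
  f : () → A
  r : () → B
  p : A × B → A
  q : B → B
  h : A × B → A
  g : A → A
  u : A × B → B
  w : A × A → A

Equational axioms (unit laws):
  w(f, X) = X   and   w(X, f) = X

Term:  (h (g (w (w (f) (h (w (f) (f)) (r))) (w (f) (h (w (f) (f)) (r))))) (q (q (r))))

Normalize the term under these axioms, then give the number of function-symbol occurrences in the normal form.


size = 12

1. (h (g (w (w (f) (h (w (f) (f)) (r))) (w (f) (h (w (f) (f)) (r))))) (q (q (r))))  →  (h (g (w (h (w (f) (f)) (r)) (w (f) (h (w (f) (f)) (r))))) (q (q (r))))
2. (h (g (w (h (w (f) (f)) (r)) (w (f) (h (w (f) (f)) (r))))) (q (q (r))))  →  (h (g (w (h (f) (r)) (w (f) (h (w (f) (f)) (r))))) (q (q (r))))
3. (h (g (w (h (f) (r)) (w (f) (h (w (f) (f)) (r))))) (q (q (r))))  →  (h (g (w (h (f) (r)) (h (w (f) (f)) (r)))) (q (q (r))))
4. (h (g (w (h (f) (r)) (h (w (f) (f)) (r)))) (q (q (r))))  →  (h (g (w (h (f) (r)) (h (f) (r)))) (q (q (r))))
normal form: (h (g (w (h (f) (r)) (h (f) (r)))) (q (q (r))))


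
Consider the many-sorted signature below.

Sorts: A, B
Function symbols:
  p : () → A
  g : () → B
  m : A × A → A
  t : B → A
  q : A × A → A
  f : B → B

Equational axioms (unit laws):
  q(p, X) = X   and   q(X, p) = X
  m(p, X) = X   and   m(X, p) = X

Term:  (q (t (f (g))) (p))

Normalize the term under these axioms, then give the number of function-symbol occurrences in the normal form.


size = 3

1. (q (t (f (g))) (p))  →  (t (f (g)))
normal form: (t (f (g)))


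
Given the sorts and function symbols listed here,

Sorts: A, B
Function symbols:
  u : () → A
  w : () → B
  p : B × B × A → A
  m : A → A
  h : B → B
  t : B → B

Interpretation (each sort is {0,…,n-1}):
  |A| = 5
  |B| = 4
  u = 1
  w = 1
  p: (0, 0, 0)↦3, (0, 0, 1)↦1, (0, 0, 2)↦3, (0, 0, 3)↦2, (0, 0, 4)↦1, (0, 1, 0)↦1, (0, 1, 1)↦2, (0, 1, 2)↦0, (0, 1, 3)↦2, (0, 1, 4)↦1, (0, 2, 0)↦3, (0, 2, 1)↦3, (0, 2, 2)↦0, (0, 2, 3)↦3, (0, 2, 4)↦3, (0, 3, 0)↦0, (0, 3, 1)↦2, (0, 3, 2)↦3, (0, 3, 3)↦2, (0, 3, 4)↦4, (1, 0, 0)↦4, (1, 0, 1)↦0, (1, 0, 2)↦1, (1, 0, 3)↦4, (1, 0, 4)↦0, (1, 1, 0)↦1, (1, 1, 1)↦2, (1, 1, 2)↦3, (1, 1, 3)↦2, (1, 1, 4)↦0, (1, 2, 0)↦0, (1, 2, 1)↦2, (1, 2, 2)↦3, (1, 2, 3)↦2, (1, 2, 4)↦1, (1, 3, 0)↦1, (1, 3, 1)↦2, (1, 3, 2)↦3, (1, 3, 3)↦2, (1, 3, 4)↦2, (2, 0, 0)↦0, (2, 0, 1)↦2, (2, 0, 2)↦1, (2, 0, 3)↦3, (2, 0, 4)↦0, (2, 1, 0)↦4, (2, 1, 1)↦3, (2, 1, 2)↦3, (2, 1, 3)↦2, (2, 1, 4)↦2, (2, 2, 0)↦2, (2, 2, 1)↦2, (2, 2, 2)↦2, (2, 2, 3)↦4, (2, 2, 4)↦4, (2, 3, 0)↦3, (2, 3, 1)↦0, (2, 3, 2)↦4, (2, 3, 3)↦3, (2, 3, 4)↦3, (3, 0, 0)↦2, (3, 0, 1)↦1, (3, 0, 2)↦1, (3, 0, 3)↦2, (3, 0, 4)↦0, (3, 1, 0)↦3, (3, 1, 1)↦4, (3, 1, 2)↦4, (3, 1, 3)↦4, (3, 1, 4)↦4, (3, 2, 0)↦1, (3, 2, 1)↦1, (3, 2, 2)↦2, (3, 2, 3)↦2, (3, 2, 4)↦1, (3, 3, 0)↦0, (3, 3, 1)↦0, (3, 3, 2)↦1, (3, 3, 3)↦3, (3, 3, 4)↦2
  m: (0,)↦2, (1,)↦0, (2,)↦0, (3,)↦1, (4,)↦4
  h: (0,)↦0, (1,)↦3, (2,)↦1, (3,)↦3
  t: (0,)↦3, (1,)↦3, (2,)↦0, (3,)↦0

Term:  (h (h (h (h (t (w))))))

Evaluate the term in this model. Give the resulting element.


  w = 1
  (t (w)) = t(1,) = 3
  (h (t (w))) = h(3,) = 3
  (h (h (t (w)))) = h(3,) = 3
  (h (h (h (t (w))))) = h(3,) = 3
  (h (h (h (h (t (w)))))) = h(3,) = 3

value = 3


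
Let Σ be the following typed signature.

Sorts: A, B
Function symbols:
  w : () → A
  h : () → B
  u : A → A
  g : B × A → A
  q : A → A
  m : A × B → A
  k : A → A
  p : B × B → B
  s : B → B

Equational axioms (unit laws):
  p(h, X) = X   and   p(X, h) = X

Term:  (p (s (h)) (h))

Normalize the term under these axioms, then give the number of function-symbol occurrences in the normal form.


size = 2

1. (p (s (h)) (h))  →  (s (h))
normal form: (s (h))


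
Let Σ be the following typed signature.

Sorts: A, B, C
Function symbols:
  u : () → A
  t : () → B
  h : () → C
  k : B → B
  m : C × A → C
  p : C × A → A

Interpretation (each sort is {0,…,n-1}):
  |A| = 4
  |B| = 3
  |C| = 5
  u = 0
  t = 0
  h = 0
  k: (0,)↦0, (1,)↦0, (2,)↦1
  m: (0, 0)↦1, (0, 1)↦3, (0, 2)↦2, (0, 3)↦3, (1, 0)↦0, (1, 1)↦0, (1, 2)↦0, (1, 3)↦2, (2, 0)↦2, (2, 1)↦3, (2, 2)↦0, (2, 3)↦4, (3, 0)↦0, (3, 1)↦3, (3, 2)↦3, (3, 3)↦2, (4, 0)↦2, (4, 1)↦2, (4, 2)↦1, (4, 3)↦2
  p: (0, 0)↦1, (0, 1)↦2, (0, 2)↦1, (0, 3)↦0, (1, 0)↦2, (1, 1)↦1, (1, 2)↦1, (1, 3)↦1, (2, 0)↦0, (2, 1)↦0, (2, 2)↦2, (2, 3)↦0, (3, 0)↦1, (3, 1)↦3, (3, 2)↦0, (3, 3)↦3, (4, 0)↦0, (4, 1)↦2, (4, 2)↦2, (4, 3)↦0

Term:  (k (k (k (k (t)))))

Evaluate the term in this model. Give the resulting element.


value = 0

  t = 0
  (k (t)) = k(0,) = 0
  (k (k (t))) = k(0,) = 0
  (k (k (k (t)))) = k(0,) = 0
  (k (k (k (k (t))))) = k(0,) = 0


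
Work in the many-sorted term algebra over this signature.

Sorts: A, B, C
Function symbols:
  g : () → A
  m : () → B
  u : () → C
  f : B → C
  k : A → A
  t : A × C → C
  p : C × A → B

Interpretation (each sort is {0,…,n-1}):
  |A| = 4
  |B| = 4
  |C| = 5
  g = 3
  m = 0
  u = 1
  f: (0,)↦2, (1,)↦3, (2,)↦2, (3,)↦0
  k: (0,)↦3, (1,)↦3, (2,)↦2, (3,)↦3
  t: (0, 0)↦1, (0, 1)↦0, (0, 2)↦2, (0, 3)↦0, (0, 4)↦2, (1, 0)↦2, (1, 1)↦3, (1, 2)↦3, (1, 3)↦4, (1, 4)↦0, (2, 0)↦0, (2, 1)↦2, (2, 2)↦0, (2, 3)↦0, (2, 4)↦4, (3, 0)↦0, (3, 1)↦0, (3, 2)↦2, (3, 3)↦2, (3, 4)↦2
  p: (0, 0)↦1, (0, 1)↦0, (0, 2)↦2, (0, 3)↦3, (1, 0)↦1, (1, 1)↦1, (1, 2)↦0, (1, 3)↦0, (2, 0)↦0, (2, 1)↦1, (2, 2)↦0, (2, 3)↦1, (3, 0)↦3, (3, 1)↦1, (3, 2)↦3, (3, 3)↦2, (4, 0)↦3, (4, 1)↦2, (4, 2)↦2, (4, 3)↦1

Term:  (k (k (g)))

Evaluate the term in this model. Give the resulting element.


  g = 3
  (k (g)) = k(3,) = 3
  (k (k (g))) = k(3,) = 3

value = 3


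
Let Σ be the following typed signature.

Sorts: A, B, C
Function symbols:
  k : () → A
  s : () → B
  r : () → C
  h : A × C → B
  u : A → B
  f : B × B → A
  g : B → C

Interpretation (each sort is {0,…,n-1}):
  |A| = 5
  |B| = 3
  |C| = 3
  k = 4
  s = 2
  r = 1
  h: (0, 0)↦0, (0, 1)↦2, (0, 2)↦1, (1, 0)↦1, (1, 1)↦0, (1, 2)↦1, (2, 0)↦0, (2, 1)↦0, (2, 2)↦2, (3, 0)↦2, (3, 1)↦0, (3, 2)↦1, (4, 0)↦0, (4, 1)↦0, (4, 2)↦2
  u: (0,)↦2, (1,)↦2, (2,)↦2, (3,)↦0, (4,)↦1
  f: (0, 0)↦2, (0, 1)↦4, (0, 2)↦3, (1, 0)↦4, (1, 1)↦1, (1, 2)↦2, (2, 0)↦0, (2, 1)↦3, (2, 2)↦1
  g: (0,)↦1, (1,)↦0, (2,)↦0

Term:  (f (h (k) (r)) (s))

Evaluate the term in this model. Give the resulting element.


  k = 4
  r = 1
  (h (k) (r)) = h(4, 1) = 0
  s = 2
  (f (h (k) (r)) (s)) = f(0, 2) = 3

value = 3


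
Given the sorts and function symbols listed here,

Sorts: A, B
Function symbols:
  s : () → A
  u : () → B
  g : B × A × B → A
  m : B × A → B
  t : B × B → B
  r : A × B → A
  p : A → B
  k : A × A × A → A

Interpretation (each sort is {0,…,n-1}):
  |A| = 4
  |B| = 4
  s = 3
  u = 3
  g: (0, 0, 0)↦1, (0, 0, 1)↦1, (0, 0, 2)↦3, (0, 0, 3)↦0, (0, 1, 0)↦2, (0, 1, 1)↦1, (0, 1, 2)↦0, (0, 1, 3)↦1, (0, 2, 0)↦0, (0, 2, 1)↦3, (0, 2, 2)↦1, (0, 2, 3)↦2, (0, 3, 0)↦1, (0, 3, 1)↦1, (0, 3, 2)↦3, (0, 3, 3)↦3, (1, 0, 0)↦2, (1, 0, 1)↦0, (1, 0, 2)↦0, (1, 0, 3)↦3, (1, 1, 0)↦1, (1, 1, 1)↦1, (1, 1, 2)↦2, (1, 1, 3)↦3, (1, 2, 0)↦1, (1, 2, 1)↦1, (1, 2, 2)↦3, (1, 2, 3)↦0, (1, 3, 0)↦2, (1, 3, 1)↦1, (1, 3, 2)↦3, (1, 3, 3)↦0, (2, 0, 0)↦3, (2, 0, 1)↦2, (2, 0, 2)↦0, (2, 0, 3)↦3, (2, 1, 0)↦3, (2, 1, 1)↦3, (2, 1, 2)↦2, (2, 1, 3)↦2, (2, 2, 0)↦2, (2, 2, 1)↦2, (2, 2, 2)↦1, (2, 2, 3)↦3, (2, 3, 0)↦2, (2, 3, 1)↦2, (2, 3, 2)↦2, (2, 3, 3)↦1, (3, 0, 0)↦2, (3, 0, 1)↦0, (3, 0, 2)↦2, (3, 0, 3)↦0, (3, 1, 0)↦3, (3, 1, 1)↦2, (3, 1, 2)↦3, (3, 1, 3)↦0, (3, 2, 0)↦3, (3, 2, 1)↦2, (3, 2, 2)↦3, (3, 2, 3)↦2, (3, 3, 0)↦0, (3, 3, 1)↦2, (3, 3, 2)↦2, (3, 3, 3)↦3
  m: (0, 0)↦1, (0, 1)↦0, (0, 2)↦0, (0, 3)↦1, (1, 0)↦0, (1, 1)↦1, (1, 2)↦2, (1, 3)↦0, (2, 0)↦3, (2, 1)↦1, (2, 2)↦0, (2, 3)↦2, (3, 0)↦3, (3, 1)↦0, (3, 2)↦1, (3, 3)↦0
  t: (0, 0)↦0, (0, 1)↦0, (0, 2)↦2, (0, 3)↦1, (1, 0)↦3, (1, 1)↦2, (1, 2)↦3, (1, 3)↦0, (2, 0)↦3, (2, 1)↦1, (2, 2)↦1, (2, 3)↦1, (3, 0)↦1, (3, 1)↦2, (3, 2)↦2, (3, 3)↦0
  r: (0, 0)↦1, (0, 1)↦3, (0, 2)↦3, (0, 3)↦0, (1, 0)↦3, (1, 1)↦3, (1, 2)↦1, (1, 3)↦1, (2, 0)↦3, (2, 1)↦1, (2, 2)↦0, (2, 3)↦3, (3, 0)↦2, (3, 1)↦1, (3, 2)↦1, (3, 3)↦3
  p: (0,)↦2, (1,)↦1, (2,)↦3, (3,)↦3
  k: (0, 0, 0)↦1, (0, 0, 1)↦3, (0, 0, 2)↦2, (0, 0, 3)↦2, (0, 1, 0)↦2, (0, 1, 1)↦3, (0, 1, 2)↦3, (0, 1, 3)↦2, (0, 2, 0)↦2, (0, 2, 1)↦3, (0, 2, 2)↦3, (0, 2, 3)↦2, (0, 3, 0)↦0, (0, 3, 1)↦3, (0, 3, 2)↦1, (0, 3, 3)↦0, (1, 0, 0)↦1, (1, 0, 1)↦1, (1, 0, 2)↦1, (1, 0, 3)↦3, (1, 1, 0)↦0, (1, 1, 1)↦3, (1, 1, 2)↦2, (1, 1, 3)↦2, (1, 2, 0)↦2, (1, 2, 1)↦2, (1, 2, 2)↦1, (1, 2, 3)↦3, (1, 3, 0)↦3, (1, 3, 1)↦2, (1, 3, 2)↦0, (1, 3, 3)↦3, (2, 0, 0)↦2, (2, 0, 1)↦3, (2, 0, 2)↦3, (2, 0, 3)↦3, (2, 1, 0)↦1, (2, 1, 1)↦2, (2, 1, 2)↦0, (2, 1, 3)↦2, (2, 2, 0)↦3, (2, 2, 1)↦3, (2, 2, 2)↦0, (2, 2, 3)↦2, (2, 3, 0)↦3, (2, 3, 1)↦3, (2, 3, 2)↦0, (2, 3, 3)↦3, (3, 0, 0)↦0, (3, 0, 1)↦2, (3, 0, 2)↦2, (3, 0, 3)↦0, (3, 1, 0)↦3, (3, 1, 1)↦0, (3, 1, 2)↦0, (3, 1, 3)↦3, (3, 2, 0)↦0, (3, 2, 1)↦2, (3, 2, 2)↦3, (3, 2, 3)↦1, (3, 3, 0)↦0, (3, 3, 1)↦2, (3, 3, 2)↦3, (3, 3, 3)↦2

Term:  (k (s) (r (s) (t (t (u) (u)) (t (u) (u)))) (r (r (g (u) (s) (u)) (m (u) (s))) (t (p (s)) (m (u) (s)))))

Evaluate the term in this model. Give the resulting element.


  s = 3
  s = 3
  u = 3
  u = 3
  (t (u) (u)) = t(3, 3) = 0
  u = 3
  u = 3
  (t (u) (u)) = t(3, 3) = 0
  (t (t (u) (u)) (t (u) (u))) = t(0, 0) = 0
  (r (s) (t (t (u) (u)) (t (u) (u)))) = r(3, 0) = 2
  u = 3
  s = 3
  u = 3
  (g (u) (s) (u)) = g(3, 3, 3) = 3
  u = 3
  s = 3
  (m (u) (s)) = m(3, 3) = 0
  (r (g (u) (s) (u)) (m (u) (s))) = r(3, 0) = 2
  s = 3
  (p (s)) = p(3,) = 3
  u = 3
  s = 3
  (m (u) (s)) = m(3, 3) = 0
  (t (p (s)) (m (u) (s))) = t(3, 0) = 1
  (r (r (g (u) (s) (u)) (m (u) (s))) (t (p (s)) (m (u) (s)))) = r(2, 1) = 1
  (k (s) (r (s) (t (t (u) (u)) (t (u) (u)))) (r (r (g (u) (s) (u)) (m (u) (s))) (t (p (s)) (m (u) (s))))) = k(3, 2, 1) = 2

value = 2


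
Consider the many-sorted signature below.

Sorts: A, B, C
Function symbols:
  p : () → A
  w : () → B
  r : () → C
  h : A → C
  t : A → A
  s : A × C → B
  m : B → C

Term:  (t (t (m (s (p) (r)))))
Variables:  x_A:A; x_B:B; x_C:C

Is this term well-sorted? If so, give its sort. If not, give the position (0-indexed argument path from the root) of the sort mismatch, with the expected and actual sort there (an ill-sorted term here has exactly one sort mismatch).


        (p) : A
        (r) : C
      (s (p) (r)) : B
    (m (s (p) (r))) : C
  (t (m (s (p) (r)))) : ✗ arg 0 at [0, 0] has sort C, expected A

ill-sorted at position [0, 0]: expected A, got C


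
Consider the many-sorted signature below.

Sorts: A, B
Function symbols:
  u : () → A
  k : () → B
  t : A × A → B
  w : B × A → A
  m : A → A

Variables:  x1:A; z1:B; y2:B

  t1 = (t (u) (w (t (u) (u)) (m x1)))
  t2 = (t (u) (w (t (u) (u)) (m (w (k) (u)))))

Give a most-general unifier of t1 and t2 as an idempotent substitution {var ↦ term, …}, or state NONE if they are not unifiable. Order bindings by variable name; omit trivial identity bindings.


{x1 ↦ (w (k) (u))}


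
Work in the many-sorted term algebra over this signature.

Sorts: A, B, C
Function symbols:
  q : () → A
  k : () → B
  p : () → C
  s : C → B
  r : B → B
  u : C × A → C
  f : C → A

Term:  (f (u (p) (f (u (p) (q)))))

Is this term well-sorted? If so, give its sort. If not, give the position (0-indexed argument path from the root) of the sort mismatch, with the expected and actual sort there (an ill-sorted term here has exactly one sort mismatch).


well-sorted; sort = A

    (p) : C
        (p) : C
        (q) : A
      (u (p) (q)) : C
    (f (u (p) (q))) : A
  (u (p) (f (u (p) (q)))) : C
(f (u (p) (f (u (p) (q))))) : A


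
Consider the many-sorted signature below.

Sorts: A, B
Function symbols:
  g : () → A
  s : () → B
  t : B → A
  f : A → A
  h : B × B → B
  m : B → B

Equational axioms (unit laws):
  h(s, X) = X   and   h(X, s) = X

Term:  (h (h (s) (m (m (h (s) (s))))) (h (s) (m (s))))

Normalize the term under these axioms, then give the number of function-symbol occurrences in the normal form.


1. (h (h (s) (m (m (h (s) (s))))) (h (s) (m (s))))  →  (h (m (m (h (s) (s)))) (h (s) (m (s))))
2. (h (m (m (h (s) (s)))) (h (s) (m (s))))  →  (h (m (m (s))) (h (s) (m (s))))
3. (h (m (m (s))) (h (s) (m (s))))  →  (h (m (m (s))) (m (s)))
normal form: (h (m (m (s))) (m (s)))

size = 6
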